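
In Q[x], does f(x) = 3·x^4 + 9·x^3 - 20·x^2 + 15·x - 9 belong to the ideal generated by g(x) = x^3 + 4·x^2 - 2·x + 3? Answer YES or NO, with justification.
NO

In Q[x] the ideal (g) consists of all multiples of g, so f ∈ (g) iff g | f, i.e. iff the remainder of f on division by g is 0. Divide f by g (g is monic, so eliminate the leading term of the running remainder at each step):
  leading term 3·x^4: subtract (3·x)·g(x) = 3·x^4 + 12·x^3 - 6·x^2 + 9·x, leaving -3·x^3 - 14·x^2 + 6·x - 9
  leading term -3·x^3: subtract (-3)·g(x) = -3·x^3 - 12·x^2 + 6·x - 9, leaving -2·x^2
The remainder r(x) = -2·x^2 ≠ 0 (and deg r < deg g), so g ∤ f, i.e. f ∉ (g).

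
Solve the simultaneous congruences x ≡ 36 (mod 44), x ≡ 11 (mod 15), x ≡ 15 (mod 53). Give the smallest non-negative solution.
x ≡ 24236 (mod 34980); the representative in [0, 34980) is 24236

The moduli 44, 15, 53 are pairwise coprime, so by the CRT there is a unique solution mod 44·15·53 = 34980.
Solve by successive substitution. Start with x ≡ 36 (mod 44).
  Combine with x ≡ 11 (mod 15): write x = 36 + 44·t and require 36 + 44·t ≡ 11 (mod 15), i.e. 44·t ≡ 11 − 36 ≡ 5 (mod 15). Since 44^(−1) ≡ 14 (mod 15) (44 ≡ 14 (mod 15)), t ≡ 14·5 ≡ 10 (mod 15). So x ≡ 36 + 44·10 = 476 (mod 660).
  Combine with x ≡ 15 (mod 53): write x = 476 + 660·t and require 476 + 660·t ≡ 15 (mod 53), i.e. 660·t ≡ 15 − 476 ≡ 16 (mod 53). Since 660^(−1) ≡ 42 (mod 53) (660 ≡ 24 (mod 53)), t ≡ 42·16 ≡ 36 (mod 53). So x ≡ 476 + 660·36 = 24236 (mod 34980).
Unique solution in [0, 34980): x = 24236.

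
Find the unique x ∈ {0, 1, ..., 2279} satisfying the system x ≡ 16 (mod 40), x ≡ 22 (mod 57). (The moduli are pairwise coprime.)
The moduli 40, 57 are pairwise coprime, so by the CRT there is a unique solution mod 40·57 = 2280.
Solve by successive substitution. Start with x ≡ 16 (mod 40).
  Combine with x ≡ 22 (mod 57): write x = 16 + 40·t and require 16 + 40·t ≡ 22 (mod 57), i.e. 40·t ≡ 22 − 16 ≡ 6 (mod 57). Since 40^(−1) ≡ 10 (mod 57), t ≡ 10·6 ≡ 3 (mod 57). So x ≡ 16 + 40·3 = 136 (mod 2280).
Unique solution in [0, 2280): x = 136.

Final answer: x ≡ 136 (mod 2280); the representative in [0, 2280) is 136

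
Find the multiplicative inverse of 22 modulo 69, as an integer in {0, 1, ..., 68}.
22^(−1) ≡ 22 (mod 69)

Apply the extended Euclidean algorithm to (69, 22), tracking rows (r, s, t) with s·69 + t·22 = r. Each division r_prev = q·r_cur + r_new produces the new row as (previous row) − q·(current row):
  row A: (69, 1, 0)   [1·69 + 0·22 = 69]
  row B: (22, 0, 1)   [0·69 + 1·22 = 22]
  69 = 3·22 + 3   → row C = row A − 3·row B = (3, 1, −3)   [check: 1·69 − 3·22 = 3]
  22 = 7·3 + 1   → row D = row B − 7·row C = (1, −7, 22)   [check: −7·69 + 22·22 = 1]
  3 = 3·1 + 0   → remainder 0, stop. gcd = 1 (last nonzero row D).
The gcd is 1, so 22 is invertible mod 69. The last nonzero row gives −7·69 + 22·22 = 1, so t = 22. So 22^(−1) ≡ 22 (mod 69). Verify: 22 · 22 = 484 ≡ 1 (mod 69). ✓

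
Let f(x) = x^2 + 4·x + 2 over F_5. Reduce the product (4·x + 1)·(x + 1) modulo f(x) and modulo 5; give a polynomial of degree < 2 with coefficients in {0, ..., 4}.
a · b ≡ 4·x + 3 (mod f(x))

Multiply as integer polynomials: a · b = 4·x^2 + 5·x + 1. Reducing coefficients mod 5: a · b ≡ 4·x^2 + 1. Now divide by f(x) = x^2 + 4·x + 2 in F_5[x], eliminating the leading term at each step:
  leading term 4·x^2: subtract (4)·f(x) = 4·x^2 + x + 3, leaving 4·x + 3 (coefficients mod 5)
The degree is now < 2, so this is the remainder. Hence a · b ≡ 4·x + 3 in F_5[x]/(f).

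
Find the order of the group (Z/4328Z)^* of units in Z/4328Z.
(Z/4328Z)^* consists of the classes a with gcd(a, 4328) = 1, so its order is φ(4328). φ is multiplicative, with φ(p^e) = p^e − p^(e−1). Factorise 4328 = 2^3 · 541. Then
  φ(4328) = (2^3 − 2^2) · (541 − 1) = 4 · 540 = 2160.
Thus |(Z/4328Z)^*| = 2160.

Final answer: |(Z/4328Z)^*| = 2160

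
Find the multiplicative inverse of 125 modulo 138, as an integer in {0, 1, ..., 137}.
125^(−1) ≡ 53 (mod 138)

Apply the extended Euclidean algorithm to (138, 125), tracking rows (r, s, t) with s·138 + t·125 = r. Each division r_prev = q·r_cur + r_new produces the new row as (previous row) − q·(current row):
  row A: (138, 1, 0)   [1·138 + 0·125 = 138]
  row B: (125, 0, 1)   [0·138 + 1·125 = 125]
  138 = 1·125 + 13   → row C = row A − 1·row B = (13, 1, −1)   [check: 1·138 − 1·125 = 13]
  125 = 9·13 + 8   → row D = row B − 9·row C = (8, −9, 10)   [check: −9·138 + 10·125 = 8]
  13 = 1·8 + 5   → row E = row C − 1·row D = (5, 10, −11)   [check: 10·138 − 11·125 = 5]
  8 = 1·5 + 3   → row F = row D − 1·row E = (3, −19, 21)   [check: −19·138 + 21·125 = 3]
  5 = 1·3 + 2   → row G = row E − 1·row F = (2, 29, −32)   [check: 29·138 − 32·125 = 2]
  3 = 1·2 + 1   → row H = row F − 1·row G = (1, −48, 53)   [check: −48·138 + 53·125 = 1]
  2 = 2·1 + 0   → remainder 0, stop. gcd = 1 (last nonzero row H).
The gcd is 1, so 125 is invertible mod 138. The last nonzero row gives −48·138 + 53·125 = 1, so t = 53. So 125^(−1) ≡ 53 (mod 138). Verify: 125 · 53 = 6625 ≡ 1 (mod 138). ✓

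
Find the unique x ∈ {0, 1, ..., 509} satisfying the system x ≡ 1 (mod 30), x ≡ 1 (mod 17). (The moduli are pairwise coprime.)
x ≡ 1 (mod 510); the representative in [0, 510) is 1

The moduli 30, 17 are pairwise coprime, so by the CRT there is a unique solution mod 30·17 = 510.
Solve by successive substitution. Start with x ≡ 1 (mod 30).
  Combine with x ≡ 1 (mod 17): write x = 1 + 30·t and require 1 + 30·t ≡ 1 (mod 17), i.e. 30·t ≡ 1 − 1 ≡ 0 (mod 17). Since 30^(−1) ≡ 4 (mod 17) (30 ≡ 13 (mod 17)), t ≡ 4·0 ≡ 0 (mod 17). So x ≡ 1 + 30·0 = 1 (mod 510).
Unique solution in [0, 510): x = 1.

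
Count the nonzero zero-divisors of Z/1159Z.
In Z/1159Z each nonzero element is either a unit (gcd with 1159 is 1) or a zero-divisor (gcd > 1). The number of units is φ(1159): factorise 1159 = 19 · 61, so φ(1159) = (19 − 1) · (61 − 1) = 18 · 60 = 1080. The nonzero elements number 1159 − 1 = 1158. Hence the nonzero zero-divisors number 1158 − 1080 = 78.

Final answer: Z/1159Z has 78 nonzero zero-divisors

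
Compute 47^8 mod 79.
Use repeated squaring. Binary(8) = 1000. Walk through the bits of the exponent 8 left-to-right: at each bit after the leading one, square the running value, then multiply by 47 if the bit is 1 (always reducing mod 79):
  bit 1 = 1 (leading): start with 47.
  bit 2 = 0: square 47^2 = 2209 ≡ 76 (mod 79).
  bit 3 = 0: square 76^2 = 5776 ≡ 9 (mod 79).
  bit 4 = 0: square 9^2 = 81 ≡ 2 (mod 79).
Final value: 47^8 ≡ 2 (mod 79).

Final answer: 2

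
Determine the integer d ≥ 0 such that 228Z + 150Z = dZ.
(228, 150) = (6); d = 6

In the PID Z, (a, b) is generated by gcd(a, b). Compute gcd(228, 150) with the extended Euclidean algorithm, tracking rows (r, s, t) with s·228 + t·150 = r:
  row A: (228, 1, 0)   [1·228 + 0·150 = 228]
  row B: (150, 0, 1)   [0·228 + 1·150 = 150]
  228 = 1·150 + 78   → row C = row A − 1·row B = (78, 1, −1)   [check: 1·228 − 1·150 = 78]
  150 = 1·78 + 72   → row D = row B − 1·row C = (72, −1, 2)   [check: −1·228 + 2·150 = 72]
  78 = 1·72 + 6   → row E = row C − 1·row D = (6, 2, −3)   [check: 2·228 − 3·150 = 6]
  72 = 12·6 + 0   → remainder 0, stop. gcd = 6 (last nonzero row E).
So gcd(228, 150) = 6, with Bézout identity 2·228 − 3·150 = 6. Containment (⊇): the Bézout identity exhibits 6 as an element of (228, 150), giving (6) ⊆ (228, 150). Containment (⊆): since 6 | 228 and 6 | 150 (228 = 6·38, 150 = 6·25), every Z-linear combination of 228 and 150 is divisible by 6, so (228, 150) ⊆ (6). Therefore (228, 150) = (6), d = 6.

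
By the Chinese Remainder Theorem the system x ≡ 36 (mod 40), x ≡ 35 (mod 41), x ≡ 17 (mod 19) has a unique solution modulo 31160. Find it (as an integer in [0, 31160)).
x ≡ 9916 (mod 31160); the representative in [0, 31160) is 9916

The moduli 40, 41, 19 are pairwise coprime, so by the CRT there is a unique solution mod 40·41·19 = 31160.
Solve by successive substitution. Start with x ≡ 36 (mod 40).
  Combine with x ≡ 35 (mod 41): write x = 36 + 40·t and require 36 + 40·t ≡ 35 (mod 41), i.e. 40·t ≡ 35 − 36 ≡ 40 (mod 41). Since 40^(−1) ≡ 40 (mod 41), t ≡ 40·40 ≡ 1 (mod 41). So x ≡ 36 + 40·1 = 76 (mod 1640).
  Combine with x ≡ 17 (mod 19): write x = 76 + 1640·t and require 76 + 1640·t ≡ 17 (mod 19), i.e. 1640·t ≡ 17 − 76 ≡ 17 (mod 19). Since 1640^(−1) ≡ 16 (mod 19) (1640 ≡ 6 (mod 19)), t ≡ 16·17 ≡ 6 (mod 19). So x ≡ 76 + 1640·6 = 9916 (mod 31160).
Unique solution in [0, 31160): x = 9916.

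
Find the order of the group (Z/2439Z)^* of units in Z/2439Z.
(Z/2439Z)^* consists of the classes a with gcd(a, 2439) = 1, so its order is φ(2439). φ is multiplicative, with φ(p^e) = p^e − p^(e−1). Factorise 2439 = 3^2 · 271. Then
  φ(2439) = (3^2 − 3^1) · (271 − 1) = 6 · 270 = 1620.
Thus |(Z/2439Z)^*| = 1620.

Final answer: |(Z/2439Z)^*| = 1620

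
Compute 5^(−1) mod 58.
5^(−1) ≡ 35 (mod 58)

Apply the extended Euclidean algorithm to (58, 5), tracking rows (r, s, t) with s·58 + t·5 = r. Each division r_prev = q·r_cur + r_new produces the new row as (previous row) − q·(current row):
  row A: (58, 1, 0)   [1·58 + 0·5 = 58]
  row B: (5, 0, 1)   [0·58 + 1·5 = 5]
  58 = 11·5 + 3   → row C = row A − 11·row B = (3, 1, −11)   [check: 1·58 − 11·5 = 3]
  5 = 1·3 + 2   → row D = row B − 1·row C = (2, −1, 12)   [check: −1·58 + 12·5 = 2]
  3 = 1·2 + 1   → row E = row C − 1·row D = (1, 2, −23)   [check: 2·58 − 23·5 = 1]
  2 = 2·1 + 0   → remainder 0, stop. gcd = 1 (last nonzero row E).
The gcd is 1, so 5 is invertible mod 58. The last nonzero row gives 2·58 − 23·5 = 1, so t = −23. So 5^(−1) ≡ −23 ≡ 35 (mod 58). Verify: 5 · 35 = 175 ≡ 1 (mod 58). ✓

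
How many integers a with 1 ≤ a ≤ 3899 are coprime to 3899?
3336

The number of a ∈ {1, ..., 3899} with gcd(a, 3899) = 1 is by definition Euler's totient φ(3899). φ is multiplicative, with φ(p^e) = p^e − p^(e−1). Factorise 3899 = 7 · 557. Then
  φ(3899) = (7 − 1) · (557 − 1) = 6 · 556 = 3336.
So there are 3336 such integers.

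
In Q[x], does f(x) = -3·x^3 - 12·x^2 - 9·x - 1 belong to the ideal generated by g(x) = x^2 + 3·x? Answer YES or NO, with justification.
NO

In Q[x] the ideal (g) consists of all multiples of g, so f ∈ (g) iff g | f, i.e. iff the remainder of f on division by g is 0. Divide f by g (g is monic, so eliminate the leading term of the running remainder at each step):
  leading term -3·x^3: subtract (-3·x)·g(x) = -3·x^3 - 9·x^2, leaving -3·x^2 - 9·x - 1
  leading term -3·x^2: subtract (-3)·g(x) = -3·x^2 - 9·x, leaving -1
The remainder r(x) = -1 ≠ 0 (and deg r < deg g), so g ∤ f, i.e. f ∉ (g).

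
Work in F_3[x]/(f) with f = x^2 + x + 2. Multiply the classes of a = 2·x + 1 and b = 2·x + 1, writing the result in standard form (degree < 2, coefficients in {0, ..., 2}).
a · b ≡ 2 (mod f(x))

Multiply as integer polynomials: a · b = 4·x^2 + 4·x + 1. Reducing coefficients mod 3: a · b ≡ x^2 + x + 1. Now divide by f(x) = x^2 + x + 2 in F_3[x], eliminating the leading term at each step:
  leading term x^2: subtract (1)·f(x) = x^2 + x + 2, leaving 2 (coefficients mod 3)
The degree is now < 2, so this is the remainder. Hence a · b ≡ 2 in F_3[x]/(f).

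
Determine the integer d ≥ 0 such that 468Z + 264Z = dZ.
(468, 264) = (12); d = 12

In the PID Z, (a, b) is generated by gcd(a, b). Compute gcd(468, 264) with the extended Euclidean algorithm, tracking rows (r, s, t) with s·468 + t·264 = r:
  row A: (468, 1, 0)   [1·468 + 0·264 = 468]
  row B: (264, 0, 1)   [0·468 + 1·264 = 264]
  468 = 1·264 + 204   → row C = row A − 1·row B = (204, 1, −1)   [check: 1·468 − 1·264 = 204]
  264 = 1·204 + 60   → row D = row B − 1·row C = (60, −1, 2)   [check: −1·468 + 2·264 = 60]
  204 = 3·60 + 24   → row E = row C − 3·row D = (24, 4, −7)   [check: 4·468 − 7·264 = 24]
  60 = 2·24 + 12   → row F = row D − 2·row E = (12, −9, 16)   [check: −9·468 + 16·264 = 12]
  24 = 2·12 + 0   → remainder 0, stop. gcd = 12 (last nonzero row F).
So gcd(468, 264) = 12, with Bézout identity −9·468 + 16·264 = 12. Containment (⊇): the Bézout identity exhibits 12 as an element of (468, 264), giving (12) ⊆ (468, 264). Containment (⊆): since 12 | 468 and 12 | 264 (468 = 12·39, 264 = 12·22), every Z-linear combination of 468 and 264 is divisible by 12, so (468, 264) ⊆ (12). Therefore (468, 264) = (12), d = 12.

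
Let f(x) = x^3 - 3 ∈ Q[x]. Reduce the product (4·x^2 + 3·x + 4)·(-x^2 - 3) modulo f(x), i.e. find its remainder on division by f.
a · b ≡ -16·x^2 - 21·x - 21 (mod f(x))

First multiply in Q[x] without reducing: a · b = -4·x^4 - 3·x^3 - 16·x^2 - 9·x - 12. Now divide by f(x) = x^3 - 3, eliminating the leading term at each step:
  leading term -4·x^4: subtract (-4·x)·f(x) = -4·x^4 + 12·x, leaving -3·x^3 - 16·x^2 - 21·x - 12
  leading term -3·x^3: subtract (-3)·f(x) = 9 - 3·x^3, leaving -16·x^2 - 21·x - 21
The degree is now < 3, so this is the remainder. Hence a · b ≡ -16·x^2 - 21·x - 21 in Q[x]/(f).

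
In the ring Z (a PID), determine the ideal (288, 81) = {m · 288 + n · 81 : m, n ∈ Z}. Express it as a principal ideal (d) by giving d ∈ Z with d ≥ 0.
(288, 81) = (9); d = 9

In the PID Z, (a, b) is generated by gcd(a, b). Compute gcd(288, 81) with the extended Euclidean algorithm, tracking rows (r, s, t) with s·288 + t·81 = r:
  row A: (288, 1, 0)   [1·288 + 0·81 = 288]
  row B: (81, 0, 1)   [0·288 + 1·81 = 81]
  288 = 3·81 + 45   → row C = row A − 3·row B = (45, 1, −3)   [check: 1·288 − 3·81 = 45]
  81 = 1·45 + 36   → row D = row B − 1·row C = (36, −1, 4)   [check: −1·288 + 4·81 = 36]
  45 = 1·36 + 9   → row E = row C − 1·row D = (9, 2, −7)   [check: 2·288 − 7·81 = 9]
  36 = 4·9 + 0   → remainder 0, stop. gcd = 9 (last nonzero row E).
So gcd(288, 81) = 9, with Bézout identity 2·288 − 7·81 = 9. Containment (⊇): the Bézout identity exhibits 9 as an element of (288, 81), giving (9) ⊆ (288, 81). Containment (⊆): since 9 | 288 and 9 | 81 (288 = 9·32, 81 = 9·9), every Z-linear combination of 288 and 81 is divisible by 9, so (288, 81) ⊆ (9). Therefore (288, 81) = (9), d = 9.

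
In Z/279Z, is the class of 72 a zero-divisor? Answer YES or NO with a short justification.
YES

gcd(72, 279) = 9 > 1, so 72 is not a unit in Z/279Z. In Z/nZ every nonzero non-unit is a zero-divisor: explicitly, take b = 279/gcd = 31 ≠ 0 (mod 279); then 72·31 = 2232 = 8·279, i.e. 72·31 ≡ 0 (mod 279). So 72 is a zero-divisor.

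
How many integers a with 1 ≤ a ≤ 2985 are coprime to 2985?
The number of a ∈ {1, ..., 2985} with gcd(a, 2985) = 1 is by definition Euler's totient φ(2985). φ is multiplicative, with φ(p^e) = p^e − p^(e−1). Factorise 2985 = 3 · 5 · 199. Then
  φ(2985) = (3 − 1) · (5 − 1) · (199 − 1) = 2 · 4 · 198 = 1584.
So there are 1584 such integers.

Final answer: 1584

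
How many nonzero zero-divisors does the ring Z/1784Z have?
Z/1784Z has 895 nonzero zero-divisors

In Z/1784Z each nonzero element is either a unit (gcd with 1784 is 1) or a zero-divisor (gcd > 1). The number of units is φ(1784): factorise 1784 = 2^3 · 223, so φ(1784) = (2^3 − 2^2) · (223 − 1) = 4 · 222 = 888. The nonzero elements number 1784 − 1 = 1783. Hence the nonzero zero-divisors number 1783 − 888 = 895.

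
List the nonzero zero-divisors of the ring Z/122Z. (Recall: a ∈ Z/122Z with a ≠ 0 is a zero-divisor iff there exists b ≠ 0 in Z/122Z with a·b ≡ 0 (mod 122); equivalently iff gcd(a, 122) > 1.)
nonzero zero-divisors of Z/122Z = {2, 4, 6, 8, 10, 12, 14, 16, 18, 20, 22, 24, 26, 28, 30, 32, 34, 36, 38, 40, 42, 44, 46, 48, 50, 52, 54, 56, 58, 60, 61, 62, 64, 66, 68, 70, 72, 74, 76, 78, 80, 82, 84, 86, 88, 90, 92, 94, 96, 98, 100, 102, 104, 106, 108, 110, 112, 114, 116, 118, 120}

An element a ∈ Z/122Z (with a ≠ 0) is a zero-divisor iff gcd(a, 122) > 1 (because a is a unit precisely when gcd(a, n) = 1, and in Z/nZ every nonzero, non-unit element is a zero-divisor). Scan a = 1, ..., 121 and keep those with gcd(a, 122) > 1:
  gcd(2, 122) = 2, gcd(4, 122) = 2, gcd(6, 122) = 2, gcd(8, 122) = 2, gcd(10, 122) = 2, gcd(12, 122) = 2, gcd(14, 122) = 2, gcd(16, 122) = 2, gcd(18, 122) = 2, gcd(20, 122) = 2, gcd(22, 122) = 2, gcd(24, 122) = 2, gcd(26, 122) = 2, gcd(28, 122) = 2, gcd(30, 122) = 2, gcd(32, 122) = 2, gcd(34, 122) = 2, gcd(36, 122) = 2, gcd(38, 122) = 2, gcd(40, 122) = 2, gcd(42, 122) = 2, gcd(44, 122) = 2, gcd(46, 122) = 2, gcd(48, 122) = 2, gcd(50, 122) = 2, gcd(52, 122) = 2, gcd(54, 122) = 2, gcd(56, 122) = 2, gcd(58, 122) = 2, gcd(60, 122) = 2, gcd(61, 122) = 61, gcd(62, 122) = 2, gcd(64, 122) = 2, gcd(66, 122) = 2, gcd(68, 122) = 2, gcd(70, 122) = 2, gcd(72, 122) = 2, gcd(74, 122) = 2, gcd(76, 122) = 2, gcd(78, 122) = 2, gcd(80, 122) = 2, gcd(82, 122) = 2, gcd(84, 122) = 2, gcd(86, 122) = 2, gcd(88, 122) = 2, gcd(90, 122) = 2, gcd(92, 122) = 2, gcd(94, 122) = 2, gcd(96, 122) = 2, gcd(98, 122) = 2, gcd(100, 122) = 2, gcd(102, 122) = 2, gcd(104, 122) = 2, gcd(106, 122) = 2, gcd(108, 122) = 2, gcd(110, 122) = 2, gcd(112, 122) = 2, gcd(114, 122) = 2, gcd(116, 122) = 2, gcd(118, 122) = 2, gcd(120, 122) = 2.
All other a ∈ {1, ..., 121} have gcd(a, 122) = 1 and are units. So the nonzero zero-divisors are exactly the 61 values of a appearing in this scan.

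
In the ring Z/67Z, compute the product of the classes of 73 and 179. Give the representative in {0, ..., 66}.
2

Reduce the factors first: 73 ≡ 6, 179 ≡ 45 (mod 67), so 73 · 179 ≡ 6 · 45 (mod 67). 6 · 45 = 270. Dividing by 67: 270 = 4·67 + 2. So (73 · 179) mod 67 = 2.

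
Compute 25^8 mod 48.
Use repeated squaring. Binary(8) = 1000. Walk through the bits of the exponent 8 left-to-right: at each bit after the leading one, square the running value, then multiply by 25 if the bit is 1 (always reducing mod 48):
  bit 1 = 1 (leading): start with 25.
  bit 2 = 0: square 25^2 = 625 ≡ 1 (mod 48).
  bit 3 = 0: square 1^2 = 1 (mod 48).
  bit 4 = 0: square 1^2 = 1 (mod 48).
Final value: 25^8 ≡ 1 (mod 48).

Final answer: 1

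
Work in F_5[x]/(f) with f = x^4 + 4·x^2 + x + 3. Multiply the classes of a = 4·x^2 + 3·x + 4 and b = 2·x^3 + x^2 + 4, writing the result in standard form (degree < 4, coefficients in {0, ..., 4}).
a · b ≡ 4·x^3 + 2·x^2 + 3·x + 1 (mod f(x))

Multiply as integer polynomials: a · b = 8·x^5 + 10·x^4 + 11·x^3 + 20·x^2 + 12·x + 16. Reducing coefficients mod 5: a · b ≡ 3·x^5 + x^3 + 2·x + 1. Now divide by f(x) = x^4 + 4·x^2 + x + 3 in F_5[x], eliminating the leading term at each step:
  leading term 3·x^5: subtract (3·x)·f(x) = 3·x^5 + 2·x^3 + 3·x^2 + 4·x, leaving 4·x^3 + 2·x^2 + 3·x + 1 (coefficients mod 5)
The degree is now < 4, so this is the remainder. Hence a · b ≡ 4·x^3 + 2·x^2 + 3·x + 1 in F_5[x]/(f).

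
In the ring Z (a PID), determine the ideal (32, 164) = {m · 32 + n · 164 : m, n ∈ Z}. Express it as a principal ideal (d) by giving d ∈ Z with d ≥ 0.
(32, 164) = (4); d = 4

In the PID Z, (a, b) is generated by gcd(a, b). Compute gcd(164, 32) with the extended Euclidean algorithm, tracking rows (r, s, t) with s·164 + t·32 = r:
  row A: (164, 1, 0)   [1·164 + 0·32 = 164]
  row B: (32, 0, 1)   [0·164 + 1·32 = 32]
  164 = 5·32 + 4   → row C = row A − 5·row B = (4, 1, −5)   [check: 1·164 − 5·32 = 4]
  32 = 8·4 + 0   → remainder 0, stop. gcd = 4 (last nonzero row C).
So gcd(32, 164) = 4, with Bézout identity 1·164 − 5·32 = 4. Containment (⊇): the Bézout identity exhibits 4 as an element of (32, 164), giving (4) ⊆ (32, 164). Containment (⊆): since 4 | 32 and 4 | 164 (32 = 4·8, 164 = 4·41), every Z-linear combination of 32 and 164 is divisible by 4, so (32, 164) ⊆ (4). Therefore (32, 164) = (4), d = 4.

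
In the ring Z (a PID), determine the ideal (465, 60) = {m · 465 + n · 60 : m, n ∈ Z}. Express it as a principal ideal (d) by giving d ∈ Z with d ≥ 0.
(465, 60) = (15); d = 15

In the PID Z, (a, b) is generated by gcd(a, b). Compute gcd(465, 60) with the extended Euclidean algorithm, tracking rows (r, s, t) with s·465 + t·60 = r:
  row A: (465, 1, 0)   [1·465 + 0·60 = 465]
  row B: (60, 0, 1)   [0·465 + 1·60 = 60]
  465 = 7·60 + 45   → row C = row A − 7·row B = (45, 1, −7)   [check: 1·465 − 7·60 = 45]
  60 = 1·45 + 15   → row D = row B − 1·row C = (15, −1, 8)   [check: −1·465 + 8·60 = 15]
  45 = 3·15 + 0   → remainder 0, stop. gcd = 15 (last nonzero row D).
So gcd(465, 60) = 15, with Bézout identity −1·465 + 8·60 = 15. Containment (⊇): the Bézout identity exhibits 15 as an element of (465, 60), giving (15) ⊆ (465, 60). Containment (⊆): since 15 | 465 and 15 | 60 (465 = 15·31, 60 = 15·4), every Z-linear combination of 465 and 60 is divisible by 15, so (465, 60) ⊆ (15). Therefore (465, 60) = (15), d = 15.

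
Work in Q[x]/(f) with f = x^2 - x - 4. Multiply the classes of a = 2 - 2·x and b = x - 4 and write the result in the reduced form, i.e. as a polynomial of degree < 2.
a · b ≡ 8·x - 16 (mod f(x))

First multiply in Q[x] without reducing: a · b = -2·x^2 + 10·x - 8. Now divide by f(x) = x^2 - x - 4, eliminating the leading term at each step:
  leading term -2·x^2: subtract (-2)·f(x) = -2·x^2 + 2·x + 8, leaving 8·x - 16
The degree is now < 2, so this is the remainder. Hence a · b ≡ 8·x - 16 in Q[x]/(f).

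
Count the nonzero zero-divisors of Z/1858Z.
In Z/1858Z each nonzero element is either a unit (gcd with 1858 is 1) or a zero-divisor (gcd > 1). The number of units is φ(1858): factorise 1858 = 2 · 929, so φ(1858) = (2 − 1) · (929 − 1) = 1 · 928 = 928. The nonzero elements number 1858 − 1 = 1857. Hence the nonzero zero-divisors number 1857 − 928 = 929.

Final answer: Z/1858Z has 929 nonzero zero-divisors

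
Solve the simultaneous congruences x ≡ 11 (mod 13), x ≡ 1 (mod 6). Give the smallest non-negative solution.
The moduli 13, 6 are pairwise coprime, so by the CRT there is a unique solution mod 13·6 = 78.
Solve by successive substitution. Start with x ≡ 11 (mod 13).
  Combine with x ≡ 1 (mod 6): write x = 11 + 13·t and require 11 + 13·t ≡ 1 (mod 6), i.e. 13·t ≡ 1 − 11 ≡ 2 (mod 6). Since 13^(−1) ≡ 1 (mod 6) (13 ≡ 1 (mod 6)), t ≡ 1·2 ≡ 2 (mod 6). So x ≡ 11 + 13·2 = 37 (mod 78).
Unique solution in [0, 78): x = 37.

Final answer: x ≡ 37 (mod 78); the representative in [0, 78) is 37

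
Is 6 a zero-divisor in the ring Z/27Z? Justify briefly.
YES

gcd(6, 27) = 3 > 1, so 6 is not a unit in Z/27Z. In Z/nZ every nonzero non-unit is a zero-divisor: explicitly, take b = 27/gcd = 9 ≠ 0 (mod 27); then 6·9 = 54 = 2·27, i.e. 6·9 ≡ 0 (mod 27). So 6 is a zero-divisor.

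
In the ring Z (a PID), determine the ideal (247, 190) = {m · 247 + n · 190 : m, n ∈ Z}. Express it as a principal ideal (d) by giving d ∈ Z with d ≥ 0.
In the PID Z, (a, b) is generated by gcd(a, b). Compute gcd(247, 190) with the extended Euclidean algorithm, tracking rows (r, s, t) with s·247 + t·190 = r:
  row A: (247, 1, 0)   [1·247 + 0·190 = 247]
  row B: (190, 0, 1)   [0·247 + 1·190 = 190]
  247 = 1·190 + 57   → row C = row A − 1·row B = (57, 1, −1)   [check: 1·247 − 1·190 = 57]
  190 = 3·57 + 19   → row D = row B − 3·row C = (19, −3, 4)   [check: −3·247 + 4·190 = 19]
  57 = 3·19 + 0   → remainder 0, stop. gcd = 19 (last nonzero row D).
So gcd(247, 190) = 19, with Bézout identity −3·247 + 4·190 = 19. Containment (⊇): the Bézout identity exhibits 19 as an element of (247, 190), giving (19) ⊆ (247, 190). Containment (⊆): since 19 | 247 and 19 | 190 (247 = 19·13, 190 = 19·10), every Z-linear combination of 247 and 190 is divisible by 19, so (247, 190) ⊆ (19). Therefore (247, 190) = (19), d = 19.

Final answer: (247, 190) = (19); d = 19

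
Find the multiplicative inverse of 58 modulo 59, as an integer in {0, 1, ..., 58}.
Apply the extended Euclidean algorithm to (59, 58), tracking rows (r, s, t) with s·59 + t·58 = r. Each division r_prev = q·r_cur + r_new produces the new row as (previous row) − q·(current row):
  row A: (59, 1, 0)   [1·59 + 0·58 = 59]
  row B: (58, 0, 1)   [0·59 + 1·58 = 58]
  59 = 1·58 + 1   → row C = row A − 1·row B = (1, 1, −1)   [check: 1·59 − 1·58 = 1]
  58 = 58·1 + 0   → remainder 0, stop. gcd = 1 (last nonzero row C).
The gcd is 1, so 58 is invertible mod 59. The last nonzero row gives 1·59 − 1·58 = 1, so t = −1. So 58^(−1) ≡ −1 ≡ 58 (mod 59). Verify: 58 · 58 = 3364 ≡ 1 (mod 59). ✓

Final answer: 58^(−1) ≡ 58 (mod 59)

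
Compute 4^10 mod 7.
4

Use repeated squaring. Binary(10) = 1010. Walk through the bits of the exponent 10 left-to-right: at each bit after the leading one, square the running value, then multiply by 4 if the bit is 1 (always reducing mod 7):
  bit 1 = 1 (leading): start with 4.
  bit 2 = 0: square 4^2 = 16 ≡ 2 (mod 7).
  bit 3 = 1: square 2^2 = 4; bit is 1, so multiply 4·4 = 16 ≡ 2 (mod 7).
  bit 4 = 0: square 2^2 = 4 (mod 7).
Final value: 4^10 ≡ 4 (mod 7).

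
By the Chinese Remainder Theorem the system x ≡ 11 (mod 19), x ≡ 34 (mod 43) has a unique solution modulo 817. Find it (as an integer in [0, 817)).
x ≡ 163 (mod 817); the representative in [0, 817) is 163

The moduli 19, 43 are pairwise coprime, so by the CRT there is a unique solution mod 19·43 = 817.
Solve by successive substitution. Start with x ≡ 11 (mod 19).
  Combine with x ≡ 34 (mod 43): write x = 11 + 19·t and require 11 + 19·t ≡ 34 (mod 43), i.e. 19·t ≡ 34 − 11 ≡ 23 (mod 43). Since 19^(−1) ≡ 34 (mod 43), t ≡ 34·23 ≡ 8 (mod 43). So x ≡ 11 + 19·8 = 163 (mod 817).
Unique solution in [0, 817): x = 163.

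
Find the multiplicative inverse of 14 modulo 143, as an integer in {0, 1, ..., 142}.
Apply the extended Euclidean algorithm to (143, 14), tracking rows (r, s, t) with s·143 + t·14 = r. Each division r_prev = q·r_cur + r_new produces the new row as (previous row) − q·(current row):
  row A: (143, 1, 0)   [1·143 + 0·14 = 143]
  row B: (14, 0, 1)   [0·143 + 1·14 = 14]
  143 = 10·14 + 3   → row C = row A − 10·row B = (3, 1, −10)   [check: 1·143 − 10·14 = 3]
  14 = 4·3 + 2   → row D = row B − 4·row C = (2, −4, 41)   [check: −4·143 + 41·14 = 2]
  3 = 1·2 + 1   → row E = row C − 1·row D = (1, 5, −51)   [check: 5·143 − 51·14 = 1]
  2 = 2·1 + 0   → remainder 0, stop. gcd = 1 (last nonzero row E).
The gcd is 1, so 14 is invertible mod 143. The last nonzero row gives 5·143 − 51·14 = 1, so t = −51. So 14^(−1) ≡ −51 ≡ 92 (mod 143). Verify: 14 · 92 = 1288 ≡ 1 (mod 143). ✓

Final answer: 14^(−1) ≡ 92 (mod 143)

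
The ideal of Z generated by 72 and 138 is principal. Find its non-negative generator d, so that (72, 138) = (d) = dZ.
In the PID Z, (a, b) is generated by gcd(a, b). Compute gcd(138, 72) with the extended Euclidean algorithm, tracking rows (r, s, t) with s·138 + t·72 = r:
  row A: (138, 1, 0)   [1·138 + 0·72 = 138]
  row B: (72, 0, 1)   [0·138 + 1·72 = 72]
  138 = 1·72 + 66   → row C = row A − 1·row B = (66, 1, −1)   [check: 1·138 − 1·72 = 66]
  72 = 1·66 + 6   → row D = row B − 1·row C = (6, −1, 2)   [check: −1·138 + 2·72 = 6]
  66 = 11·6 + 0   → remainder 0, stop. gcd = 6 (last nonzero row D).
So gcd(72, 138) = 6, with Bézout identity −1·138 + 2·72 = 6. Containment (⊇): the Bézout identity exhibits 6 as an element of (72, 138), giving (6) ⊆ (72, 138). Containment (⊆): since 6 | 72 and 6 | 138 (72 = 6·12, 138 = 6·23), every Z-linear combination of 72 and 138 is divisible by 6, so (72, 138) ⊆ (6). Therefore (72, 138) = (6), d = 6.

Final answer: (72, 138) = (6); d = 6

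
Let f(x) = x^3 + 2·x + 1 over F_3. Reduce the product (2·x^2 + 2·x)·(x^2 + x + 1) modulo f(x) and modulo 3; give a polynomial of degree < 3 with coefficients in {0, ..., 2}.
a · b ≡ x + 2 (mod f(x))

Multiply as integer polynomials: a · b = 2·x^4 + 4·x^3 + 4·x^2 + 2·x. Reducing coefficients mod 3: a · b ≡ 2·x^4 + x^3 + x^2 + 2·x. Now divide by f(x) = x^3 + 2·x + 1 in F_3[x], eliminating the leading term at each step:
  leading term 2·x^4: subtract (2·x)·f(x) = 2·x^4 + x^2 + 2·x, leaving x^3 (coefficients mod 3)
  leading term x^3: subtract (1)·f(x) = x^3 + 2·x + 1, leaving x + 2 (coefficients mod 3)
The degree is now < 3, so this is the remainder. Hence a · b ≡ x + 2 in F_3[x]/(f).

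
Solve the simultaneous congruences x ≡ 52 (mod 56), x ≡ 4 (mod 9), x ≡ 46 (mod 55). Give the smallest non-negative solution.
x ≡ 27436 (mod 27720); the representative in [0, 27720) is 27436

The moduli 56, 9, 55 are pairwise coprime, so by the CRT there is a unique solution mod 56·9·55 = 27720.
Solve by successive substitution. Start with x ≡ 52 (mod 56).
  Combine with x ≡ 4 (mod 9): write x = 52 + 56·t and require 52 + 56·t ≡ 4 (mod 9), i.e. 56·t ≡ 4 − 52 ≡ 6 (mod 9). Since 56^(−1) ≡ 5 (mod 9) (56 ≡ 2 (mod 9)), t ≡ 5·6 ≡ 3 (mod 9). So x ≡ 52 + 56·3 = 220 (mod 504).
  Combine with x ≡ 46 (mod 55): write x = 220 + 504·t and require 220 + 504·t ≡ 46 (mod 55), i.e. 504·t ≡ 46 − 220 ≡ 46 (mod 55). Since 504^(−1) ≡ 49 (mod 55) (504 ≡ 9 (mod 55)), t ≡ 49·46 ≡ 54 (mod 55). So x ≡ 220 + 504·54 = 27436 (mod 27720).
Unique solution in [0, 27720): x = 27436.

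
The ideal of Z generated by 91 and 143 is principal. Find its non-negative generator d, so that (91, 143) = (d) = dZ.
(91, 143) = (13); d = 13

In the PID Z, (a, b) is generated by gcd(a, b). Compute gcd(143, 91) with the extended Euclidean algorithm, tracking rows (r, s, t) with s·143 + t·91 = r:
  row A: (143, 1, 0)   [1·143 + 0·91 = 143]
  row B: (91, 0, 1)   [0·143 + 1·91 = 91]
  143 = 1·91 + 52   → row C = row A − 1·row B = (52, 1, −1)   [check: 1·143 − 1·91 = 52]
  91 = 1·52 + 39   → row D = row B − 1·row C = (39, −1, 2)   [check: −1·143 + 2·91 = 39]
  52 = 1·39 + 13   → row E = row C − 1·row D = (13, 2, −3)   [check: 2·143 − 3·91 = 13]
  39 = 3·13 + 0   → remainder 0, stop. gcd = 13 (last nonzero row E).
So gcd(91, 143) = 13, with Bézout identity 2·143 − 3·91 = 13. Containment (⊇): the Bézout identity exhibits 13 as an element of (91, 143), giving (13) ⊆ (91, 143). Containment (⊆): since 13 | 91 and 13 | 143 (91 = 13·7, 143 = 13·11), every Z-linear combination of 91 and 143 is divisible by 13, so (91, 143) ⊆ (13). Therefore (91, 143) = (13), d = 13.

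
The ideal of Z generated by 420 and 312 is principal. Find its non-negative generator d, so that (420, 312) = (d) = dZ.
In the PID Z, (a, b) is generated by gcd(a, b). Compute gcd(420, 312) with the extended Euclidean algorithm, tracking rows (r, s, t) with s·420 + t·312 = r:
  row A: (420, 1, 0)   [1·420 + 0·312 = 420]
  row B: (312, 0, 1)   [0·420 + 1·312 = 312]
  420 = 1·312 + 108   → row C = row A − 1·row B = (108, 1, −1)   [check: 1·420 − 1·312 = 108]
  312 = 2·108 + 96   → row D = row B − 2·row C = (96, −2, 3)   [check: −2·420 + 3·312 = 96]
  108 = 1·96 + 12   → row E = row C − 1·row D = (12, 3, −4)   [check: 3·420 − 4·312 = 12]
  96 = 8·12 + 0   → remainder 0, stop. gcd = 12 (last nonzero row E).
So gcd(420, 312) = 12, with Bézout identity 3·420 − 4·312 = 12. Containment (⊇): the Bézout identity exhibits 12 as an element of (420, 312), giving (12) ⊆ (420, 312). Containment (⊆): since 12 | 420 and 12 | 312 (420 = 12·35, 312 = 12·26), every Z-linear combination of 420 and 312 is divisible by 12, so (420, 312) ⊆ (12). Therefore (420, 312) = (12), d = 12.

Final answer: (420, 312) = (12); d = 12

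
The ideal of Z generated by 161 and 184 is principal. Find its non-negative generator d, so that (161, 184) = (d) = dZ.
(161, 184) = (23); d = 23

In the PID Z, (a, b) is generated by gcd(a, b). Compute gcd(184, 161) with the extended Euclidean algorithm, tracking rows (r, s, t) with s·184 + t·161 = r:
  row A: (184, 1, 0)   [1·184 + 0·161 = 184]
  row B: (161, 0, 1)   [0·184 + 1·161 = 161]
  184 = 1·161 + 23   → row C = row A − 1·row B = (23, 1, −1)   [check: 1·184 − 1·161 = 23]
  161 = 7·23 + 0   → remainder 0, stop. gcd = 23 (last nonzero row C).
So gcd(161, 184) = 23, with Bézout identity 1·184 − 1·161 = 23. Containment (⊇): the Bézout identity exhibits 23 as an element of (161, 184), giving (23) ⊆ (161, 184). Containment (⊆): since 23 | 161 and 23 | 184 (161 = 23·7, 184 = 23·8), every Z-linear combination of 161 and 184 is divisible by 23, so (161, 184) ⊆ (23). Therefore (161, 184) = (23), d = 23.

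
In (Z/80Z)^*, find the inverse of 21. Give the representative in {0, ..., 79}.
21^(−1) ≡ 61 (mod 80)

Apply the extended Euclidean algorithm to (80, 21), tracking rows (r, s, t) with s·80 + t·21 = r. Each division r_prev = q·r_cur + r_new produces the new row as (previous row) − q·(current row):
  row A: (80, 1, 0)   [1·80 + 0·21 = 80]
  row B: (21, 0, 1)   [0·80 + 1·21 = 21]
  80 = 3·21 + 17   → row C = row A − 3·row B = (17, 1, −3)   [check: 1·80 − 3·21 = 17]
  21 = 1·17 + 4   → row D = row B − 1·row C = (4, −1, 4)   [check: −1·80 + 4·21 = 4]
  17 = 4·4 + 1   → row E = row C − 4·row D = (1, 5, −19)   [check: 5·80 − 19·21 = 1]
  4 = 4·1 + 0   → remainder 0, stop. gcd = 1 (last nonzero row E).
The gcd is 1, so 21 is invertible mod 80. The last nonzero row gives 5·80 − 19·21 = 1, so t = −19. So 21^(−1) ≡ −19 ≡ 61 (mod 80). Verify: 21 · 61 = 1281 ≡ 1 (mod 80). ✓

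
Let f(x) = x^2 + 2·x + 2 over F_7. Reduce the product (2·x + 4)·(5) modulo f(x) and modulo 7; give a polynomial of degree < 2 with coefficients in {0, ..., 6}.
a · b ≡ 3·x + 6 (mod f(x))

Multiply as integer polynomials: a · b = 10·x + 20. Reducing coefficients mod 7: a · b ≡ 3·x + 6. This already has degree < 2, so no reduction by f is needed. Hence a · b ≡ 3·x + 6 in F_7[x]/(f).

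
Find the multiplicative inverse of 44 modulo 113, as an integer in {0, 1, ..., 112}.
Apply the extended Euclidean algorithm to (113, 44), tracking rows (r, s, t) with s·113 + t·44 = r. Each division r_prev = q·r_cur + r_new produces the new row as (previous row) − q·(current row):
  row A: (113, 1, 0)   [1·113 + 0·44 = 113]
  row B: (44, 0, 1)   [0·113 + 1·44 = 44]
  113 = 2·44 + 25   → row C = row A − 2·row B = (25, 1, −2)   [check: 1·113 − 2·44 = 25]
  44 = 1·25 + 19   → row D = row B − 1·row C = (19, −1, 3)   [check: −1·113 + 3·44 = 19]
  25 = 1·19 + 6   → row E = row C − 1·row D = (6, 2, −5)   [check: 2·113 − 5·44 = 6]
  19 = 3·6 + 1   → row F = row D − 3·row E = (1, −7, 18)   [check: −7·113 + 18·44 = 1]
  6 = 6·1 + 0   → remainder 0, stop. gcd = 1 (last nonzero row F).
The gcd is 1, so 44 is invertible mod 113. The last nonzero row gives −7·113 + 18·44 = 1, so t = 18. So 44^(−1) ≡ 18 (mod 113). Verify: 44 · 18 = 792 ≡ 1 (mod 113). ✓

Final answer: 44^(−1) ≡ 18 (mod 113)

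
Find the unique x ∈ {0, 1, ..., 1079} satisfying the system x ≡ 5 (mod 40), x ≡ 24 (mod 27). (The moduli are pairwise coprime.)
The moduli 40, 27 are pairwise coprime, so by the CRT there is a unique solution mod 40·27 = 1080.
Solve by successive substitution. Start with x ≡ 5 (mod 40).
  Combine with x ≡ 24 (mod 27): write x = 5 + 40·t and require 5 + 40·t ≡ 24 (mod 27), i.e. 40·t ≡ 24 − 5 ≡ 19 (mod 27). Since 40^(−1) ≡ 25 (mod 27) (40 ≡ 13 (mod 27)), t ≡ 25·19 ≡ 16 (mod 27). So x ≡ 5 + 40·16 = 645 (mod 1080).
Unique solution in [0, 1080): x = 645.

Final answer: x ≡ 645 (mod 1080); the representative in [0, 1080) is 645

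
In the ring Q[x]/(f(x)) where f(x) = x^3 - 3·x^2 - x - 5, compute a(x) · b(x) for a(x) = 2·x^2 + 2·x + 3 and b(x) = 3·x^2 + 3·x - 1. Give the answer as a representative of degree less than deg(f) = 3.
a · b ≡ 109·x^2 + 67·x + 147 (mod f(x))

First multiply in Q[x] without reducing: a · b = 6·x^4 + 12·x^3 + 13·x^2 + 7·x - 3. Now divide by f(x) = x^3 - 3·x^2 - x - 5, eliminating the leading term at each step:
  leading term 6·x^4: subtract (6·x)·f(x) = 6·x^4 - 18·x^3 - 6·x^2 - 30·x, leaving 30·x^3 + 19·x^2 + 37·x - 3
  leading term 30·x^3: subtract (30)·f(x) = 30·x^3 - 90·x^2 - 30·x - 150, leaving 109·x^2 + 67·x + 147
The degree is now < 3, so this is the remainder. Hence a · b ≡ 109·x^2 + 67·x + 147 in Q[x]/(f).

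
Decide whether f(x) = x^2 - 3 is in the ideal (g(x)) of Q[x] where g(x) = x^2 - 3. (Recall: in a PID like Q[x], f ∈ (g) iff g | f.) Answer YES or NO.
YES

In Q[x] the ideal (g) consists of all multiples of g, so f ∈ (g) iff g | f, i.e. iff the remainder of f on division by g is 0. Divide f by g (g is monic, so eliminate the leading term of the running remainder at each step):
  leading term x^2: subtract (1)·g(x) = x^2 - 3, leaving 0
The remainder is 0, so f(x) = g(x) · h(x) with h(x) = 1. Hence g | f, i.e. f ∈ (g).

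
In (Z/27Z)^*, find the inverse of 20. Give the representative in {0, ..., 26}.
Apply the extended Euclidean algorithm to (27, 20), tracking rows (r, s, t) with s·27 + t·20 = r. Each division r_prev = q·r_cur + r_new produces the new row as (previous row) − q·(current row):
  row A: (27, 1, 0)   [1·27 + 0·20 = 27]
  row B: (20, 0, 1)   [0·27 + 1·20 = 20]
  27 = 1·20 + 7   → row C = row A − 1·row B = (7, 1, −1)   [check: 1·27 − 1·20 = 7]
  20 = 2·7 + 6   → row D = row B − 2·row C = (6, −2, 3)   [check: −2·27 + 3·20 = 6]
  7 = 1·6 + 1   → row E = row C − 1·row D = (1, 3, −4)   [check: 3·27 − 4·20 = 1]
  6 = 6·1 + 0   → remainder 0, stop. gcd = 1 (last nonzero row E).
The gcd is 1, so 20 is invertible mod 27. The last nonzero row gives 3·27 − 4·20 = 1, so t = −4. So 20^(−1) ≡ −4 ≡ 23 (mod 27). Verify: 20 · 23 = 460 ≡ 1 (mod 27). ✓

Final answer: 20^(−1) ≡ 23 (mod 27)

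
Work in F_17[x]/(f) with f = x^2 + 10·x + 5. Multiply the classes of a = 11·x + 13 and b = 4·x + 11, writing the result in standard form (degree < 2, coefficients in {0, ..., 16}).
Multiply as integer polynomials: a · b = 44·x^2 + 173·x + 143. Reducing coefficients mod 17: a · b ≡ 10·x^2 + 3·x + 7. Now divide by f(x) = x^2 + 10·x + 5 in F_17[x], eliminating the leading term at each step:
  leading term 10·x^2: subtract (10)·f(x) = 10·x^2 + 15·x + 16, leaving 5·x + 8 (coefficients mod 17)
The degree is now < 2, so this is the remainder. Hence a · b ≡ 5·x + 8 in F_17[x]/(f).

Final answer: a · b ≡ 5·x + 8 (mod f(x))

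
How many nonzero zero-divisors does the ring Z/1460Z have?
Z/1460Z has 883 nonzero zero-divisors

In Z/1460Z each nonzero element is either a unit (gcd with 1460 is 1) or a zero-divisor (gcd > 1). The number of units is φ(1460): factorise 1460 = 2^2 · 5 · 73, so φ(1460) = (2^2 − 2^1) · (5 − 1) · (73 − 1) = 2 · 4 · 72 = 576. The nonzero elements number 1460 − 1 = 1459. Hence the nonzero zero-divisors number 1459 − 576 = 883.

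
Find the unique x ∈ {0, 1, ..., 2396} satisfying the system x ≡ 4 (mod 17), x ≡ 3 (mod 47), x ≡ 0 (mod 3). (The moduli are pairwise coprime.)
The moduli 17, 47, 3 are pairwise coprime, so by the CRT there is a unique solution mod 17·47·3 = 2397.
Solve by successive substitution. Start with x ≡ 4 (mod 17).
  Combine with x ≡ 3 (mod 47): write x = 4 + 17·t and require 4 + 17·t ≡ 3 (mod 47), i.e. 17·t ≡ 3 − 4 ≡ 46 (mod 47). Since 17^(−1) ≡ 36 (mod 47), t ≡ 36·46 ≡ 11 (mod 47). So x ≡ 4 + 17·11 = 191 (mod 799).
  Combine with x ≡ 0 (mod 3): write x = 191 + 799·t and require 191 + 799·t ≡ 0 (mod 3), i.e. 799·t ≡ 0 − 191 ≡ 1 (mod 3). Since 799^(−1) ≡ 1 (mod 3) (799 ≡ 1 (mod 3)), t ≡ 1·1 ≡ 1 (mod 3). So x ≡ 191 + 799·1 = 990 (mod 2397).
Unique solution in [0, 2397): x = 990.

Final answer: x ≡ 990 (mod 2397); the representative in [0, 2397) is 990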